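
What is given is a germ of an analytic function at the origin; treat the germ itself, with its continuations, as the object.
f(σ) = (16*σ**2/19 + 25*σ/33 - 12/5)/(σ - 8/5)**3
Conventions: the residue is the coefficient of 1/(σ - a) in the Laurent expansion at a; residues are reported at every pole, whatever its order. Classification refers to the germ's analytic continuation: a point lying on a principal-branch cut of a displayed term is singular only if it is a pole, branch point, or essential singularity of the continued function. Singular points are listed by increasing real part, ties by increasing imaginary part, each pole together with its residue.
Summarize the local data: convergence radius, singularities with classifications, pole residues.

Denominator factor (σ - 8/5)^3: pole of order 3 at 8/5, modulus 8/5.
The radius of convergence is the smallest modulus among the singular points: 8/5.
At the order-3 pole 8/5 set g(σ) = (σ - (8/5))^3*f(σ) = 16*σ**2/19 + 25*σ/33 - 12/5.
Order-3 pole: residue = g''(a)/2; g''(8/5) = 32/19, so the residue is 16/19.

Radius of convergence at 0: 8/5.
At 8/5: a pole of order 3; residue 16/19.


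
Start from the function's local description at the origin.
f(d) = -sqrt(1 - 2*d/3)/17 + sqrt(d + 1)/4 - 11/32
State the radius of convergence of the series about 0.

The radius of convergence is 1.

Branch term (1/4)*sqrt(1 - d/(-1)): its argument vanishes at d = -1, a square-root branch point, modulus 1.
Branch term (-1/17)*sqrt(1 - d/(3/2)): its argument vanishes at d = 3/2, a square-root branch point, modulus 3/2.
The radius of convergence is the smallest modulus among the singular points: 1.


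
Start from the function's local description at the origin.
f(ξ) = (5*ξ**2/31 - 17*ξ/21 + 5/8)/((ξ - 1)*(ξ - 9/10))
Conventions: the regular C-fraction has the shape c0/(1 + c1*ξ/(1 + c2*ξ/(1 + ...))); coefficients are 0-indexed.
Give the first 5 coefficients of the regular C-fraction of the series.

The regular C-fraction coefficients are [25/36, -257/315, -208862/836535, -9952250/832001777, -107940/104431].

Taylor coefficients (expand at 0): a_0 = 25/36, a_1 = 1285/2268, a_2 = 382015/632772, a_3 = 3673135/5694948, a_4 = 35408215/51254532.
c0 = a_0 = 25/36. Peel one level at a time: if S = 1 + c*ξ/S' with S'(0) = 1, then c is the ξ-coefficient of S and S' = c*ξ/(S - 1).
S_1 = c0/f = 1 + (-257/315)*ξ + (-208862/1025325)*ξ^2 + ...; c1 = -257/315.
S_2 = c1*ξ/(S_1 - 1) = 1 + (-208862/836535)*ξ + (-568700/190419267)*ξ^2 + ...; c2 = -208862/836535.
S_3 = c2*ξ/(S_2 - 1) = 1 + (-9952250/832001777)*ξ + (-4179945000/338080846591)*ξ^2 + ...; c3 = -9952250/832001777.
S_4 = c3*ξ/(S_3 - 1) = 1 + (-107940/104431)*ξ + ...; c4 = -107940/104431.


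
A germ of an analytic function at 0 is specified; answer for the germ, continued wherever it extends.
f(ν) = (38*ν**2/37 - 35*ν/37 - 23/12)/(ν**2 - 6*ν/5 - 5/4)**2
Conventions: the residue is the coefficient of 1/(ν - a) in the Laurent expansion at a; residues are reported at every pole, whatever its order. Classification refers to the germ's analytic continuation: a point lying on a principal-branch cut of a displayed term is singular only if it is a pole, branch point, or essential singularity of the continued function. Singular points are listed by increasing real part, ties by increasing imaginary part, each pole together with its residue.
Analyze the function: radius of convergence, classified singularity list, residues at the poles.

Radius of convergence at 0: -3/5 + (1/10)*sqrt(161).
At 3/5 - (1/10)*sqrt(161): a pole of order 2; residue -(29875/822066)*sqrt(161).
At 3/5 + (1/10)*sqrt(161): a pole of order 2; residue (29875/822066)*sqrt(161).

Denominator factor (ν**2 - 6*ν/5 - 5/4)^2: discriminant 161/25, real irrational roots 3/5 + (1/10)*sqrt(161) and 3/5 - (1/10)*sqrt(161); poles of order 2, moduli 3/5 + (1/10)*sqrt(161) and -3/5 + (1/10)*sqrt(161).
The radius of convergence is the smallest modulus among the singular points: -3/5 + (1/10)*sqrt(161).
The factor ν**2 - 6*ν/5 - 5/4 splits as (ν - a)(ν - a') with a = 3/5 - (1/10)*sqrt(161), a' = 3/5 + (1/10)*sqrt(161). At the order-2 pole a set g(ν) = (ν - a)^2*f(ν) = [38*ν**2/37 - 35*ν/37 - 23/12] / (ν - a')^2.
Order-2 pole: residue = g'(a); g'(3/5 - (1/10)*sqrt(161)) = -(29875/822066)*sqrt(161), so the residue is -(29875/822066)*sqrt(161).
The factor ν**2 - 6*ν/5 - 5/4 splits as (ν - a)(ν - a') with a = 3/5 + (1/10)*sqrt(161), a' = 3/5 - (1/10)*sqrt(161). At the order-2 pole a set g(ν) = (ν - a)^2*f(ν) = [38*ν**2/37 - 35*ν/37 - 23/12] / (ν - a')^2.
Order-2 pole: residue = g'(a); g'(3/5 + (1/10)*sqrt(161)) = (29875/822066)*sqrt(161), so the residue is (29875/822066)*sqrt(161).
List the singular points by increasing real part (a conjugate pair: the negative imaginary part first).


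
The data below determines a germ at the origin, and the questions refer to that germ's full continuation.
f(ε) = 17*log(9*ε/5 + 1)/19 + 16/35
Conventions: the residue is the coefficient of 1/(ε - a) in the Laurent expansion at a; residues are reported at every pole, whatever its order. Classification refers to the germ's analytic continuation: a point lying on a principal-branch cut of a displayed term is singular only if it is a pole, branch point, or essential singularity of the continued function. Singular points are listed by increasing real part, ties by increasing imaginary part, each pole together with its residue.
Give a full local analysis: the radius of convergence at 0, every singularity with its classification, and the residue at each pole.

Branch term (17/19)*log(1 - ε/(-5/9)): its argument vanishes at ε = -5/9, a logarithmic branch point, modulus 5/9.
The radius of convergence is the smallest modulus among the singular points: 5/9.

Radius of convergence at 0: 5/9.
At -5/9: a logarithmic branch point.


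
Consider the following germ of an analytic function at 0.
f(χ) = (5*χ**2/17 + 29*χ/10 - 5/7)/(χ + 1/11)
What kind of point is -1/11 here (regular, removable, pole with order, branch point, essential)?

The point is a pole of order 1.

The denominator factor χ + 1/11 vanishes at -1/11 and appears to the power 1; the numerator there equals -140461/143990, nonzero, and no other factor vanishes.
Hence a pole whose order is the multiplicity, 1.


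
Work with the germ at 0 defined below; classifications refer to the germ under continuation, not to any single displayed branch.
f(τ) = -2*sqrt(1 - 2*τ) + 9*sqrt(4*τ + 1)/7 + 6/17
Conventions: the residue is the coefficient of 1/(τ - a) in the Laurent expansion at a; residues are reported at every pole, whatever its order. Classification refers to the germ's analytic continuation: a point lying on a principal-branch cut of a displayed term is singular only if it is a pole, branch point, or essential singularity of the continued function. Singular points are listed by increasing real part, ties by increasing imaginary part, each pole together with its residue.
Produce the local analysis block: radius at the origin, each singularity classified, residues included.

Branch term (9/7)*sqrt(1 - τ/(-1/4)): its argument vanishes at τ = -1/4, a square-root branch point, modulus 1/4.
Branch term (-2)*sqrt(1 - τ/(1/2)): its argument vanishes at τ = 1/2, a square-root branch point, modulus 1/2.
The radius of convergence is the smallest modulus among the singular points: 1/4.
List the singular points by increasing real part (a conjugate pair: the negative imaginary part first).

Radius of convergence at 0: 1/4.
At -1/4: an algebraic (square-root) branch point.
At 1/2: an algebraic (square-root) branch point.


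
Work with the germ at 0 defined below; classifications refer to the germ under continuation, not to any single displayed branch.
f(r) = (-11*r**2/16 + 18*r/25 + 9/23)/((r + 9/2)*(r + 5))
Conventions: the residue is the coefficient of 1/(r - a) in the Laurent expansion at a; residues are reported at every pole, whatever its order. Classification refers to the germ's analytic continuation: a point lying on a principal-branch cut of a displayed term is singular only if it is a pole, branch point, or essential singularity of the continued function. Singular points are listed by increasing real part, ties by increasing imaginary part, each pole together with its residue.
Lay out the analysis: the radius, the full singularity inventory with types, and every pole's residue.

Denominator factor (r + 5): pole of order 1 at -5, modulus 5.
Denominator factor (r + 9/2): pole of order 1 at -9/2, modulus 9/2.
The radius of convergence is the smallest modulus among the singular points: 9/2.
At the order-1 pole -5 set g(r) = (r - (-5))*f(r) = (-11*r**2/16 + 18*r/25 + 9/23)/(r + 9/2).
Simple pole: residue = g(a) at a = -5, which is 37529/920.
At the order-1 pole -9/2 set g(r) = (r - (-9/2))*f(r) = (-11*r**2/16 + 18*r/25 + 9/23)/(r + 5).
Simple pole: residue = g(a) at a = -9/2, which is -617157/18400.
List the singular points by increasing real part (a conjugate pair: the negative imaginary part first).

Radius of convergence at 0: 9/2.
At -5: a pole of order 1; residue 37529/920.
At -9/2: a pole of order 1; residue -617157/18400.


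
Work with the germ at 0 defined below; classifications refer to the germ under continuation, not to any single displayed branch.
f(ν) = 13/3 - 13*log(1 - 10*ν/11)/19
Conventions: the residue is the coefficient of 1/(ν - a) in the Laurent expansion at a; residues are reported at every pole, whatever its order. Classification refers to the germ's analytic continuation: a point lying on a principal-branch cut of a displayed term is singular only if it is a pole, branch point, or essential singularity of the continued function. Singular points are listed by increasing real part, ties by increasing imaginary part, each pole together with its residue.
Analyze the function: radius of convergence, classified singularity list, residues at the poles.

Radius of convergence at 0: 11/10.
At 11/10: a logarithmic branch point.

Branch term (-13/19)*log(1 - ν/(11/10)): its argument vanishes at ν = 11/10, a logarithmic branch point, modulus 11/10.
The radius of convergence is the smallest modulus among the singular points: 11/10.


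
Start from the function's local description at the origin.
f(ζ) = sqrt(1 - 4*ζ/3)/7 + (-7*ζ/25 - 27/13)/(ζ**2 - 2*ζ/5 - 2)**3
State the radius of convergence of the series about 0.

The radius of convergence is 3/4.

Denominator factor (ζ**2 - 2*ζ/5 - 2)^3: discriminant 204/25, real irrational roots 1/5 + (1/5)*sqrt(51) and 1/5 - (1/5)*sqrt(51); poles of order 3, moduli 1/5 + (1/5)*sqrt(51) and -1/5 + (1/5)*sqrt(51).
Branch term (1/7)*sqrt(1 - ζ/(3/4)): its argument vanishes at ζ = 3/4, a square-root branch point, modulus 3/4.
The radius of convergence is the smallest modulus among the singular points: 3/4.


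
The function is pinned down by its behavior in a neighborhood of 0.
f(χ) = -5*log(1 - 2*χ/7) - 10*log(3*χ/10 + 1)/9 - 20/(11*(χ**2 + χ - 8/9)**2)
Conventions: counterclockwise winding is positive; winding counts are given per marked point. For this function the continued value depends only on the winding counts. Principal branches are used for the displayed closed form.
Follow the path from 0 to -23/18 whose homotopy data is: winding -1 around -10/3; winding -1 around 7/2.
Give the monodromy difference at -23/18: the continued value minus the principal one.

Continued minus principal equals (110/9)*pi*i.

The rational part is single-valued and drops out of the difference; each branch term changes only by its own monodromy.
(-10/9)*log(1 - χ/(-10/3)): each positive loop around -10/3 adds 2*pi*i to the log, so winding -1 contributes (-10/9)*(-1)*2*pi*i = (20/9)*pi*i.
(-5)*log(1 - χ/(7/2)): each positive loop around 7/2 adds 2*pi*i to the log, so winding -1 contributes (-5)*(-1)*2*pi*i = (10)*pi*i.
Summing the contributions at χ = -23/18 gives (110/9)*pi*i.


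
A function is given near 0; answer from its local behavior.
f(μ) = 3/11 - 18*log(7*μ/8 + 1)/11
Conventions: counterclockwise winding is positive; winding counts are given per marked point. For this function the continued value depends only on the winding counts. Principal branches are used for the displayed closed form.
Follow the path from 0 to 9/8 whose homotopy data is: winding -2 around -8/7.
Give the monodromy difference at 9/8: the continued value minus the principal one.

The rational part is single-valued and drops out of the difference; each branch term changes only by its own monodromy.
(-18/11)*log(1 - μ/(-8/7)): each positive loop around -8/7 adds 2*pi*i to the log, so winding -2 contributes (-18/11)*(-2)*2*pi*i = (72/11)*pi*i.
Summing the contributions at μ = 9/8 gives (72/11)*pi*i.

Continued minus principal equals (72/11)*pi*i.


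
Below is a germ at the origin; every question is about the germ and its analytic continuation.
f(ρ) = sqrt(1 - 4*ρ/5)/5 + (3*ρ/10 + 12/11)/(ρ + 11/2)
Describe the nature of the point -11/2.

The point is a pole of order 1.

The denominator factor ρ + 11/2 vanishes at -11/2 and appears to the power 1; the numerator there equals -123/220, nonzero, and no other factor vanishes.
The branch terms are analytic at this point.
Hence a pole whose order is the multiplicity, 1.


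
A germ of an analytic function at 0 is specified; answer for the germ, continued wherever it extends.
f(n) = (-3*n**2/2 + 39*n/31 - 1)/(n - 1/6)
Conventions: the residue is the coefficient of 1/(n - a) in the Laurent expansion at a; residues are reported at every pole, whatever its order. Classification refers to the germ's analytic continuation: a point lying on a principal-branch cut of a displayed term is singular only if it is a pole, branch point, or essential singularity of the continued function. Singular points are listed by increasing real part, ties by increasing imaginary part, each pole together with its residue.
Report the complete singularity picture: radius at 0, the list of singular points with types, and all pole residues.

Radius of convergence at 0: 1/6.
At 1/6: a pole of order 1; residue -619/744.

Denominator factor (n - 1/6): pole of order 1 at 1/6, modulus 1/6.
The radius of convergence is the smallest modulus among the singular points: 1/6.
At the order-1 pole 1/6 set g(n) = (n - (1/6))*f(n) = -3*n**2/2 + 39*n/31 - 1.
Simple pole: residue = g(a) at a = 1/6, which is -619/744.


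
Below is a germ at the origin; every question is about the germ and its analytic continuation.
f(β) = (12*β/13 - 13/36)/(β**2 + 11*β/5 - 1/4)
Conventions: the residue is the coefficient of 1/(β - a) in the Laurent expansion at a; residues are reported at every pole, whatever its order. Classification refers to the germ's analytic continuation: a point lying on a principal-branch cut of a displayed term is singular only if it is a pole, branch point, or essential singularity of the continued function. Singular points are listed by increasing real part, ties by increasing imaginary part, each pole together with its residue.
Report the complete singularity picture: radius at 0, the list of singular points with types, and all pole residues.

Denominator factor (β**2 + 11*β/5 - 1/4): discriminant 146/25, real irrational roots -11/10 + (1/10)*sqrt(146) and -11/10 - (1/10)*sqrt(146); poles of order 1, moduli -11/10 + (1/10)*sqrt(146) and 11/10 + (1/10)*sqrt(146).
The radius of convergence is the smallest modulus among the singular points: -11/10 + (1/10)*sqrt(146).
The factor β**2 + 11*β/5 - 1/4 splits as (β - a)(β - a') with a = -11/10 - (1/10)*sqrt(146), a' = -11/10 + (1/10)*sqrt(146). At the order-1 pole a set g(β) = (β - a)*f(β) = [12*β/13 - 13/36] / (β - a').
Simple pole: residue = g(a) at a = -11/10 - (1/10)*sqrt(146), which is 6/13 + (3221/68328)*sqrt(146).
The factor β**2 + 11*β/5 - 1/4 splits as (β - a)(β - a') with a = -11/10 + (1/10)*sqrt(146), a' = -11/10 - (1/10)*sqrt(146). At the order-1 pole a set g(β) = (β - a)*f(β) = [12*β/13 - 13/36] / (β - a').
Simple pole: residue = g(a) at a = -11/10 + (1/10)*sqrt(146), which is 6/13 - (3221/68328)*sqrt(146).
List the singular points by increasing real part (a conjugate pair: the negative imaginary part first).

Radius of convergence at 0: -11/10 + (1/10)*sqrt(146).
At -11/10 - (1/10)*sqrt(146): a pole of order 1; residue 6/13 + (3221/68328)*sqrt(146).
At -11/10 + (1/10)*sqrt(146): a pole of order 1; residue 6/13 - (3221/68328)*sqrt(146).


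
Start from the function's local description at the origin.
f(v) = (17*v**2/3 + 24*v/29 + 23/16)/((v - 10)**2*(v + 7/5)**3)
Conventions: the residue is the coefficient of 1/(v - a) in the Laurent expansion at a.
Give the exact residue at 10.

At the order-2 pole 10 set g(v) = (v - (10))^2*f(v) = (17*v**2/3 + 24*v/29 + 23/16)/(v + 7/5)**3.
Order-2 pole: residue = g'(a); g'(10) = -4593875/181406832, so the residue is -4593875/181406832.

The residue is -4593875/181406832.


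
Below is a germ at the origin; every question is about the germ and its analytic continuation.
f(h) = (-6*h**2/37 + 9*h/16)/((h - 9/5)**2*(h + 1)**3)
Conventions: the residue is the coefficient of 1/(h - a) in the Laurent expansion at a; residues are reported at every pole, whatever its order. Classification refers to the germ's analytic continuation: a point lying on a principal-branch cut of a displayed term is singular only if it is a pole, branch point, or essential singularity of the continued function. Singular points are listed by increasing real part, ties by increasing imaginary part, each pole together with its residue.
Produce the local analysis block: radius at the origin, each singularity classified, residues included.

Denominator factor (h - 9/5)^2: pole of order 2 at 9/5, modulus 9/5.
Denominator factor (h + 1)^3: pole of order 3 at -1, modulus 1.
The radius of convergence is the smallest modulus among the singular points: 1.
At the order-3 pole -1 set g(h) = (h - (-1))^3*f(h) = (-6*h**2/37 + 9*h/16)/(h - 9/5)**2.
Order-3 pole: residue = g''(a)/2; g''(-1) = 562725/11371136, so the residue is 562725/22742272.
At the order-2 pole 9/5 set g(h) = (h - (9/5))^2*f(h) = (-6*h**2/37 + 9*h/16)/(h + 1)**3.
Order-2 pole: residue = g'(a); g'(9/5) = -562725/22742272, so the residue is -562725/22742272.
List the singular points by increasing real part (a conjugate pair: the negative imaginary part first).

Radius of convergence at 0: 1.
At -1: a pole of order 3; residue 562725/22742272.
At 9/5: a pole of order 2; residue -562725/22742272.


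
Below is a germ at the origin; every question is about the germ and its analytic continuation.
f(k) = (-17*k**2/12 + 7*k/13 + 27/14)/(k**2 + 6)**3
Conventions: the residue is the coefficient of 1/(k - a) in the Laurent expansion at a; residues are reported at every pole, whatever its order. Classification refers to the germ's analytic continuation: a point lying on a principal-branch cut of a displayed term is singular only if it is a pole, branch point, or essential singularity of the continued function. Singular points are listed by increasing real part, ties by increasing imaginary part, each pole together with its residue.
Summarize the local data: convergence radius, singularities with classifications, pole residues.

Radius of convergence at 0: sqrt(6).
At -(sqrt(6))*i: a pole of order 3; residue -((19/24192)*sqrt(6))*i.
At (sqrt(6))*i: a pole of order 3; residue ((19/24192)*sqrt(6))*i.

Denominator factor (k**2 + 6)^3: discriminant -24, complex-conjugate roots (sqrt(6))*i and -(sqrt(6))*i; poles of order 3, moduli sqrt(6) and sqrt(6).
The radius of convergence is the smallest modulus among the singular points: sqrt(6).
The factor k**2 + 6 splits as (k - a)(k - a') with a = -(sqrt(6))*i, a' = (sqrt(6))*i. At the order-3 pole a set g(k) = (k - a)^3*f(k) = [-17*k**2/12 + 7*k/13 + 27/14] / (k - a')^3.
Order-3 pole: residue = g''(a)/2; g''(-(sqrt(6))*i) = -((19/12096)*sqrt(6))*i, so the residue is -((19/24192)*sqrt(6))*i.
The factor k**2 + 6 splits as (k - a)(k - a') with a = (sqrt(6))*i, a' = -(sqrt(6))*i. At the order-3 pole a set g(k) = (k - a)^3*f(k) = [-17*k**2/12 + 7*k/13 + 27/14] / (k - a')^3.
Order-3 pole: residue = g''(a)/2; g''((sqrt(6))*i) = ((19/12096)*sqrt(6))*i, so the residue is ((19/24192)*sqrt(6))*i.
List the singular points by increasing real part (a conjugate pair: the negative imaginary part first).


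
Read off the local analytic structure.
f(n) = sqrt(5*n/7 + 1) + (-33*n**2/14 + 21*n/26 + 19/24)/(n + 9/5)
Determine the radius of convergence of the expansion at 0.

Denominator factor (n + 9/5): pole of order 1 at -9/5, modulus 9/5.
Branch term (1)*sqrt(1 - n/(-7/5)): its argument vanishes at n = -7/5, a square-root branch point, modulus 7/5.
The radius of convergence is the smallest modulus among the singular points: 7/5.

The radius of convergence is 7/5.


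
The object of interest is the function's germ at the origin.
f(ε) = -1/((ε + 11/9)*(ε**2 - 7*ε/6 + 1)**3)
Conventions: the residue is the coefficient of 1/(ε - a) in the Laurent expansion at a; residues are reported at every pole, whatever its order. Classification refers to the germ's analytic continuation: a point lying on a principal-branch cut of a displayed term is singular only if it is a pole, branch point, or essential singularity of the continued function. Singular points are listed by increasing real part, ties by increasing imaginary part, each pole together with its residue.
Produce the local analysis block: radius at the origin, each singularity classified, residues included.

Radius of convergence at 0: 1.
At -11/9: a pole of order 1; residue -4251528/256047875.
At (7/12) - ((1/12)*sqrt(95))*i: a pole of order 3; residue (2125764/256047875) - ((11445297084/351246474925)*sqrt(95))*i.
At (7/12) + ((1/12)*sqrt(95))*i: a pole of order 3; residue (2125764/256047875) + ((11445297084/351246474925)*sqrt(95))*i.


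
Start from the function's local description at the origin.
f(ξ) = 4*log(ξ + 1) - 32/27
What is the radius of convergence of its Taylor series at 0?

Branch term (4)*log(1 - ξ/(-1)): its argument vanishes at ξ = -1, a logarithmic branch point, modulus 1.
The radius of convergence is the smallest modulus among the singular points: 1.

The radius of convergence is 1.


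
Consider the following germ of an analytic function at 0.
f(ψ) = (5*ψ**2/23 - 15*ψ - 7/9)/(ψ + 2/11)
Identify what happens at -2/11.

The point is a pole of order 1.

The denominator factor ψ + 2/11 vanishes at -2/11 and appears to the power 1; the numerator there equals 49009/25047, nonzero, and no other factor vanishes.
Hence a pole whose order is the multiplicity, 1.


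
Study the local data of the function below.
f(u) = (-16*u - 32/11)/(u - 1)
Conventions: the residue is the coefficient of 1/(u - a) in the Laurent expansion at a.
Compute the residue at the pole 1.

The residue is -208/11.

At the order-1 pole 1 set g(u) = (u - (1))*f(u) = -16*u - 32/11.
Simple pole: residue = g(a) at a = 1, which is -208/11.


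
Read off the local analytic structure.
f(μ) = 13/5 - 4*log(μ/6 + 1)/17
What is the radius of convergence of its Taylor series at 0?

The radius of convergence is 6.

Branch term (-4/17)*log(1 - μ/(-6)): its argument vanishes at μ = -6, a logarithmic branch point, modulus 6.
The radius of convergence is the smallest modulus among the singular points: 6.


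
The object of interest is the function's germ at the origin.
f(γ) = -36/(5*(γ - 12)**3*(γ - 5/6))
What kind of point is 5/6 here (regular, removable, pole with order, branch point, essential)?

The denominator factor γ - 5/6 vanishes at 5/6 and appears to the power 1; the numerator there equals -36/5, nonzero, and no other factor vanishes.
Hence a pole whose order is the multiplicity, 1.

The point is a pole of order 1.


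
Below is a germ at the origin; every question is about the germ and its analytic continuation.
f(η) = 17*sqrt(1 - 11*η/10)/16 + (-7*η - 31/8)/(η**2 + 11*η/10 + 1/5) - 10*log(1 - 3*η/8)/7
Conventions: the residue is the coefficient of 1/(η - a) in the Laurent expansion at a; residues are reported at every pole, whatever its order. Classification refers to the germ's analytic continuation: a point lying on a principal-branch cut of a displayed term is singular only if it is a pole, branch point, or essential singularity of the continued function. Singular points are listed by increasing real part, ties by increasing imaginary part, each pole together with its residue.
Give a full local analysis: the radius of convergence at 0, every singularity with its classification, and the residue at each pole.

Denominator factor (η**2 + 11*η/10 + 1/5): discriminant 41/100, real irrational roots -11/20 + (1/20)*sqrt(41) and -11/20 - (1/20)*sqrt(41); poles of order 1, moduli 11/20 - (1/20)*sqrt(41) and 11/20 + (1/20)*sqrt(41).
Branch term (-10/7)*log(1 - η/(8/3)): its argument vanishes at η = 8/3, a logarithmic branch point, modulus 8/3.
Branch term (17/16)*sqrt(1 - η/(10/11)): its argument vanishes at η = 10/11, a square-root branch point, modulus 10/11.
The radius of convergence is the smallest modulus among the singular points: 11/20 - (1/20)*sqrt(41).
The branch terms are analytic at -11/20 - (1/20)*sqrt(41) and contribute nothing to the residue; only the rational part matters.
The factor η**2 + 11*η/10 + 1/5 splits as (η - a)(η - a') with a = -11/20 - (1/20)*sqrt(41), a' = -11/20 + (1/20)*sqrt(41). At the order-1 pole a set g(η) = (η - a)*(rational part) = [-7*η - 31/8] / (η - a').
Simple pole: residue = g(a) at a = -11/20 - (1/20)*sqrt(41), which is -7/2 + (1/164)*sqrt(41).
The branch terms are analytic at -11/20 + (1/20)*sqrt(41) and contribute nothing to the residue; only the rational part matters.
The factor η**2 + 11*η/10 + 1/5 splits as (η - a)(η - a') with a = -11/20 + (1/20)*sqrt(41), a' = -11/20 - (1/20)*sqrt(41). At the order-1 pole a set g(η) = (η - a)*(rational part) = [-7*η - 31/8] / (η - a').
Simple pole: residue = g(a) at a = -11/20 + (1/20)*sqrt(41), which is -7/2 - (1/164)*sqrt(41).
List the singular points by increasing real part (a conjugate pair: the negative imaginary part first).

Radius of convergence at 0: 11/20 - (1/20)*sqrt(41).
At -11/20 - (1/20)*sqrt(41): a pole of order 1; residue -7/2 + (1/164)*sqrt(41).
At -11/20 + (1/20)*sqrt(41): a pole of order 1; residue -7/2 - (1/164)*sqrt(41).
At 10/11: an algebraic (square-root) branch point.
At 8/3: a logarithmic branch point.


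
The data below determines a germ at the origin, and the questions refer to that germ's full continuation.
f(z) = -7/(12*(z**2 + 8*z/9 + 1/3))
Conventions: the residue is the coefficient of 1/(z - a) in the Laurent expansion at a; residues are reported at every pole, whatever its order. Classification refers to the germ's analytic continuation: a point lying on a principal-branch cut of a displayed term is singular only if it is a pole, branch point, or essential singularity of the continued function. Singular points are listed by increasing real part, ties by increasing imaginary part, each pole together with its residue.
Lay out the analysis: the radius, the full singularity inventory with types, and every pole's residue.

Denominator factor (z**2 + 8*z/9 + 1/3): discriminant -44/81, complex-conjugate roots (-4/9) + ((1/9)*sqrt(11))*i and (-4/9) - ((1/9)*sqrt(11))*i; poles of order 1, moduli (1/3)*sqrt(3) and (1/3)*sqrt(3).
The radius of convergence is the smallest modulus among the singular points: (1/3)*sqrt(3).
The factor z**2 + 8*z/9 + 1/3 splits as (z - a)(z - a') with a = (-4/9) - ((1/9)*sqrt(11))*i, a' = (-4/9) + ((1/9)*sqrt(11))*i. At the order-1 pole a set g(z) = (z - a)*f(z) = [-7/12] / (z - a').
Simple pole: residue = g(a) at a = (-4/9) - ((1/9)*sqrt(11))*i, which is -((21/88)*sqrt(11))*i.
The factor z**2 + 8*z/9 + 1/3 splits as (z - a)(z - a') with a = (-4/9) + ((1/9)*sqrt(11))*i, a' = (-4/9) - ((1/9)*sqrt(11))*i. At the order-1 pole a set g(z) = (z - a)*f(z) = [-7/12] / (z - a').
Simple pole: residue = g(a) at a = (-4/9) + ((1/9)*sqrt(11))*i, which is ((21/88)*sqrt(11))*i.
List the singular points by increasing real part (a conjugate pair: the negative imaginary part first).

Radius of convergence at 0: (1/3)*sqrt(3).
At (-4/9) - ((1/9)*sqrt(11))*i: a pole of order 1; residue -((21/88)*sqrt(11))*i.
At (-4/9) + ((1/9)*sqrt(11))*i: a pole of order 1; residue ((21/88)*sqrt(11))*i.


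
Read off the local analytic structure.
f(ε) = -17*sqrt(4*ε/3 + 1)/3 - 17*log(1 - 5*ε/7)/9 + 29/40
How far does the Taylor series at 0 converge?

Branch term (-17/9)*log(1 - ε/(7/5)): its argument vanishes at ε = 7/5, a logarithmic branch point, modulus 7/5.
Branch term (-17/3)*sqrt(1 - ε/(-3/4)): its argument vanishes at ε = -3/4, a square-root branch point, modulus 3/4.
The radius of convergence is the smallest modulus among the singular points: 3/4.

The radius of convergence is 3/4.


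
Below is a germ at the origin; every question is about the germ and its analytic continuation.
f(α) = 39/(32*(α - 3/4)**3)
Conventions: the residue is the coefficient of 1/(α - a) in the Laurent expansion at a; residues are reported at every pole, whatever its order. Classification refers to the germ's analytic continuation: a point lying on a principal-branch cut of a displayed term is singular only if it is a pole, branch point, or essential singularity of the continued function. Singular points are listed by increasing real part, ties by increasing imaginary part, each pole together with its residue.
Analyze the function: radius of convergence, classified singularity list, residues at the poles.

Radius of convergence at 0: 3/4.
At 3/4: a pole of order 3; residue 0.

Denominator factor (α - 3/4)^3: pole of order 3 at 3/4, modulus 3/4.
The radius of convergence is the smallest modulus among the singular points: 3/4.
At the order-3 pole 3/4 set g(α) = (α - (3/4))^3*f(α) = 39/32.
Order-3 pole: residue = g''(a)/2; g''(3/4) = 0, so the residue is 0.


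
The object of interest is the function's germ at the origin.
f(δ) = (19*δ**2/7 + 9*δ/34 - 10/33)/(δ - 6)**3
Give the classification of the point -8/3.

Denominator factors: δ - 6 = -26/3 at δ = -8/3 — none vanishes.
So the germ continues analytically to -8/3.

The point is a regular point.


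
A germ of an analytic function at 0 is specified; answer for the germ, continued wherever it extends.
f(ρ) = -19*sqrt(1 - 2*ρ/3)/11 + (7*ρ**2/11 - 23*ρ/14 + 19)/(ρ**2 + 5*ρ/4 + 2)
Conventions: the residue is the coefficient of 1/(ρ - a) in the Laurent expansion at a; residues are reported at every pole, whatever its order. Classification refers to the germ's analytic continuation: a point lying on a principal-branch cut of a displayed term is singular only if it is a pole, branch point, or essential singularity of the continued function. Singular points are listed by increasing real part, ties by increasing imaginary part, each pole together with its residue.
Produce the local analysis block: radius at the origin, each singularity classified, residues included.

Radius of convergence at 0: sqrt(2).
At (-5/8) - ((1/8)*sqrt(103))*i: a pole of order 1; residue (-751/616) + ((47435/63448)*sqrt(103))*i.
At (-5/8) + ((1/8)*sqrt(103))*i: a pole of order 1; residue (-751/616) - ((47435/63448)*sqrt(103))*i.
At 3/2: an algebraic (square-root) branch point.

Denominator factor (ρ**2 + 5*ρ/4 + 2): discriminant -103/16, complex-conjugate roots (-5/8) + ((1/8)*sqrt(103))*i and (-5/8) - ((1/8)*sqrt(103))*i; poles of order 1, moduli sqrt(2) and sqrt(2).
Branch term (-19/11)*sqrt(1 - ρ/(3/2)): its argument vanishes at ρ = 3/2, a square-root branch point, modulus 3/2.
The radius of convergence is the smallest modulus among the singular points: sqrt(2).
The branch term is analytic at (-5/8) - ((1/8)*sqrt(103))*i and contributes nothing to the residue; only the rational part matters.
The factor ρ**2 + 5*ρ/4 + 2 splits as (ρ - a)(ρ - a') with a = (-5/8) - ((1/8)*sqrt(103))*i, a' = (-5/8) + ((1/8)*sqrt(103))*i. At the order-1 pole a set g(ρ) = (ρ - a)*(rational part) = [7*ρ**2/11 - 23*ρ/14 + 19] / (ρ - a').
Simple pole: residue = g(a) at a = (-5/8) - ((1/8)*sqrt(103))*i, which is (-751/616) + ((47435/63448)*sqrt(103))*i.
The branch term is analytic at (-5/8) + ((1/8)*sqrt(103))*i and contributes nothing to the residue; only the rational part matters.
The factor ρ**2 + 5*ρ/4 + 2 splits as (ρ - a)(ρ - a') with a = (-5/8) + ((1/8)*sqrt(103))*i, a' = (-5/8) - ((1/8)*sqrt(103))*i. At the order-1 pole a set g(ρ) = (ρ - a)*(rational part) = [7*ρ**2/11 - 23*ρ/14 + 19] / (ρ - a').
Simple pole: residue = g(a) at a = (-5/8) + ((1/8)*sqrt(103))*i, which is (-751/616) - ((47435/63448)*sqrt(103))*i.
List the singular points by increasing real part (a conjugate pair: the negative imaginary part first).


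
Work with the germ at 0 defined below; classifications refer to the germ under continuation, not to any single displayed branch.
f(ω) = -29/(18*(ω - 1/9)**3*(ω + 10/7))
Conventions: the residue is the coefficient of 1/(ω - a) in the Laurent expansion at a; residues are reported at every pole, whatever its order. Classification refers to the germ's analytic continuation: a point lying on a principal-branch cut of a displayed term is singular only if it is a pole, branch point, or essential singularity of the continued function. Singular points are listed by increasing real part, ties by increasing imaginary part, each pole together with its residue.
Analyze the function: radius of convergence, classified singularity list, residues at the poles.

Denominator factor (ω + 10/7): pole of order 1 at -10/7, modulus 10/7.
Denominator factor (ω - 1/9)^3: pole of order 3 at 1/9, modulus 1/9.
The radius of convergence is the smallest modulus among the singular points: 1/9.
At the order-1 pole -10/7 set g(ω) = (ω - (-10/7))*f(ω) = -29/(18*(ω - 1/9)**3).
Simple pole: residue = g(a) at a = -10/7, which is 805707/1825346.
At the order-3 pole 1/9 set g(ω) = (ω - (1/9))^3*f(ω) = -29/(18*(ω + 10/7)).
Order-3 pole: residue = g''(a)/2; g''(1/9) = -805707/912673, so the residue is -805707/1825346.
List the singular points by increasing real part (a conjugate pair: the negative imaginary part first).

Radius of convergence at 0: 1/9.
At -10/7: a pole of order 1; residue 805707/1825346.
At 1/9: a pole of order 3; residue -805707/1825346.


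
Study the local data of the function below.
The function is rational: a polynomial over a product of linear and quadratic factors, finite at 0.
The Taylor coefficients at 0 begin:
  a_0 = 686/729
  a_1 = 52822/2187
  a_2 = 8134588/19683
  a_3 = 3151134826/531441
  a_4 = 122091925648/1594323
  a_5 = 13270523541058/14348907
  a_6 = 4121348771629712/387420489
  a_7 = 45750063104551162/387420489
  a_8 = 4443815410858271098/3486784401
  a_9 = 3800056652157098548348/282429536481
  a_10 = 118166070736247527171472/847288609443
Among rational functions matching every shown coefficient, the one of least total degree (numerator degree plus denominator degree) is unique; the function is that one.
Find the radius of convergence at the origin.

No rational of total degree below 9 reproduces all 11 coefficients; solving the [2/7] Pade equations on them gives f(j) = (7*j**2/12 - 2*j - 1/4)/((j + 1/8)*(j**2 + 11*j - 9/7)**3), whose expansion matches every shown term.
Denominator factor (j + 1/8): pole of order 1 at -1/8, modulus 1/8.
Denominator factor (j**2 + 11*j - 9/7)^3: discriminant 883/7, real irrational roots -11/2 + (1/14)*sqrt(6181) and -11/2 - (1/14)*sqrt(6181); poles of order 3, moduli -11/2 + (1/14)*sqrt(6181) and 11/2 + (1/14)*sqrt(6181).
The radius of convergence is the smallest modulus among the singular points: -11/2 + (1/14)*sqrt(6181).

The radius of convergence is -11/2 + (1/14)*sqrt(6181).


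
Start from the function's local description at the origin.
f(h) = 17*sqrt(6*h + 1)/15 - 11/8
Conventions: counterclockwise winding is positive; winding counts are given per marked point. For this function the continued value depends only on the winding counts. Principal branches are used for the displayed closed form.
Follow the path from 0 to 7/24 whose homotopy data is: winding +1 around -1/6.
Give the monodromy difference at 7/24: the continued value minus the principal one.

The rational part is single-valued and drops out of the difference; each branch term changes only by its own monodromy.
(17/15)*sqrt(1 - h/(-1/6)): winding +1 is odd, the square root flips sign, contributing -2*(17/15)*sqrt(1 - (7/24)/(-1/6)) = -2*(17/15)*sqrt(11/4) = -(17/15)*sqrt(11).
Summing the contributions at h = 7/24 gives -(17/15)*sqrt(11).

Continued minus principal equals -(17/15)*sqrt(11).


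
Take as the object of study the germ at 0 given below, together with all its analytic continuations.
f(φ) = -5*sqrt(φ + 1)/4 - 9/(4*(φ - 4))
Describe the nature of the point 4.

The point is a pole of order 1.

The denominator factor φ - 4 vanishes at 4 and appears to the power 1; the numerator there equals -9/4, nonzero, and no other factor vanishes.
The branch terms are analytic at this point.
Hence a pole whose order is the multiplicity, 1.


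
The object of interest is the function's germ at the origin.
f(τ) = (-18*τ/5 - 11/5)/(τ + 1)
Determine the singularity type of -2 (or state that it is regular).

The point is a regular point.

Denominator factors: τ + 1 = -1 at τ = -2 — none vanishes.
So the germ continues analytically to -2.


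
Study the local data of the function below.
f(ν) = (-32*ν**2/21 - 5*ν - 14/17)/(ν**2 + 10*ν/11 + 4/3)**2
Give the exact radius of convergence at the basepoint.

The radius of convergence is (2/3)*sqrt(3).

Denominator factor (ν**2 + 10*ν/11 + 4/3)^2: discriminant -1636/363, complex-conjugate roots (-5/11) + ((1/33)*sqrt(1227))*i and (-5/11) - ((1/33)*sqrt(1227))*i; poles of order 2, moduli (2/3)*sqrt(3) and (2/3)*sqrt(3).
The radius of convergence is the smallest modulus among the singular points: (2/3)*sqrt(3).


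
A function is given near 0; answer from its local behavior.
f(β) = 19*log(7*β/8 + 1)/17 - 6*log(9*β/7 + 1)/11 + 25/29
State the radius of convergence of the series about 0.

Branch term (-6/11)*log(1 - β/(-7/9)): its argument vanishes at β = -7/9, a logarithmic branch point, modulus 7/9.
Branch term (19/17)*log(1 - β/(-8/7)): its argument vanishes at β = -8/7, a logarithmic branch point, modulus 8/7.
The radius of convergence is the smallest modulus among the singular points: 7/9.

The radius of convergence is 7/9.


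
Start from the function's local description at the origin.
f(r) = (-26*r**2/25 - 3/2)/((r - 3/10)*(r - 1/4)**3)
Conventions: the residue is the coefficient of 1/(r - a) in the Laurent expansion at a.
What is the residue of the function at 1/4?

At the order-3 pole 1/4 set g(r) = (r - (1/4))^3*f(r) = (-26*r**2/25 - 3/2)/(r - 3/10).
Order-3 pole: residue = g''(a)/2; g''(1/4) = 127488/5, so the residue is 63744/5.

The residue is 63744/5.


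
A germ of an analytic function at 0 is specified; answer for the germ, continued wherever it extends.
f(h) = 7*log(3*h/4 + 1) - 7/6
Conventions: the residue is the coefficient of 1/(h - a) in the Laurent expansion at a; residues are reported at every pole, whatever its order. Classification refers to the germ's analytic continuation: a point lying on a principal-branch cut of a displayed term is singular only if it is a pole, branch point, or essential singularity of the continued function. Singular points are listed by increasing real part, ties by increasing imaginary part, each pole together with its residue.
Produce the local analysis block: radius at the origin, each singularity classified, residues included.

Radius of convergence at 0: 4/3.
At -4/3: a logarithmic branch point.

Branch term (7)*log(1 - h/(-4/3)): its argument vanishes at h = -4/3, a logarithmic branch point, modulus 4/3.
The radius of convergence is the smallest modulus among the singular points: 4/3.


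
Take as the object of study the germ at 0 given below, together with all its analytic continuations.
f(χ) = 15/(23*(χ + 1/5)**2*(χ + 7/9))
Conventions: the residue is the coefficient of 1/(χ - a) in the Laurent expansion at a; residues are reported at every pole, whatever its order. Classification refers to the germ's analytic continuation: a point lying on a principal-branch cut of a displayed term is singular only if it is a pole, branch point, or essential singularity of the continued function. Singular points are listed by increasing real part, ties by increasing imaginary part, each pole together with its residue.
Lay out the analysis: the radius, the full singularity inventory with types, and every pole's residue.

Radius of convergence at 0: 1/5.
At -7/9: a pole of order 1; residue 30375/15548.
At -1/5: a pole of order 2; residue -30375/15548.

Denominator factor (χ + 7/9): pole of order 1 at -7/9, modulus 7/9.
Denominator factor (χ + 1/5)^2: pole of order 2 at -1/5, modulus 1/5.
The radius of convergence is the smallest modulus among the singular points: 1/5.
At the order-1 pole -7/9 set g(χ) = (χ - (-7/9))*f(χ) = 15/(23*(χ + 1/5)**2).
Simple pole: residue = g(a) at a = -7/9, which is 30375/15548.
At the order-2 pole -1/5 set g(χ) = (χ - (-1/5))^2*f(χ) = 15/(23*(χ + 7/9)).
Order-2 pole: residue = g'(a); g'(-1/5) = -30375/15548, so the residue is -30375/15548.
List the singular points by increasing real part (a conjugate pair: the negative imaginary part first).
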